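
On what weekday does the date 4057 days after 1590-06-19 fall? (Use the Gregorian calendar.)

Jun 19, 1590 is a Tuesday.
4057 mod 7 = 4, so 4057 days after a Tuesday is Tuesday + 4 = Saturday.

Saturday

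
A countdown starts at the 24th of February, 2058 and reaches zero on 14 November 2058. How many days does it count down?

263

Feb 24, 2058 → Mar 24, 2058: 28 days (February has 28).
Mar 24, 2058 → Apr 24, 2058: 31 days (March has 31).
Apr 24, 2058 → May 24, 2058: 30 days (April has 30).
May 24, 2058 → Jun 24, 2058: 31 days (May has 31).
Jun 24, 2058 → Jul 24, 2058: 30 days (June has 30).
Jul 24, 2058 → Aug 24, 2058: 31 days (July has 31).
Aug 24, 2058 → Sep 24, 2058: 31 days (August has 31).
Sep 24, 2058 → Oct 24, 2058: 30 days (September has 30).
Oct 24, 2058 → Nov 14, 2058: 21 days.
Total: 263 days.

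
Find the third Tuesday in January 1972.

January 18, 1972

January 1, 1972 is a Saturday.
The first Tuesday is therefore January 4 (3 days later).
The third Tuesday is 4 + 2×7 = January 18.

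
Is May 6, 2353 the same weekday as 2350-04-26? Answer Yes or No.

From Apr 26, 2350 to May 6, 2353 is 1106 days.
1106 mod 7 = 0, so they are the same weekday.
(Apr 26, 2350 is a Wednesday; May 6, 2353 is a Wednesday.)

Yes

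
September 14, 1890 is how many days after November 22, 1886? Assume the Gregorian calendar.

Nov 22, 1886 → Nov 22, 1887: 365 days.
Nov 22, 1887 → Nov 22, 1888: 366 days (Feb 29, 1888 is in that span).
Nov 22, 1888 → Nov 22, 1889: 365 days.
Nov 22, 1889 → Dec 22, 1889: 30 days (November has 30).
Dec 22, 1889 → Jan 22, 1890: 31 days (December has 31).
Jan 22, 1890 → Feb 22, 1890: 31 days (January has 31).
Feb 22, 1890 → Mar 22, 1890: 28 days (February has 28).
Mar 22, 1890 → Apr 22, 1890: 31 days (March has 31).
Apr 22, 1890 → May 22, 1890: 30 days (April has 30).
May 22, 1890 → Jun 22, 1890: 31 days (May has 31).
Jun 22, 1890 → Jul 22, 1890: 30 days (June has 30).
Jul 22, 1890 → Aug 22, 1890: 31 days (July has 31).
Aug 22, 1890 → Sep 14, 1890: 23 days.
Total: 1392 days.

1392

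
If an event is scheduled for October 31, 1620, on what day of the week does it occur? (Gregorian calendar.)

Saturday

Doomsday rule: the anchor day for the 1600s is Tuesday. For year 20: 20÷12 = 1 r 8, and 8÷4 = 2, so 1+8+2 = 11.
Tuesday + 11 ≡ Saturday — that's 1620's doomsday.
In October the doomsday date is Oct 10.
Oct 31 is 21 days after Oct 10; 21 mod 7 = 0, so Saturday + 0 = Saturday.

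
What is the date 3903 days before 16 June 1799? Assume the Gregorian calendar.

−365 (one year) → Jun 16, 1798 (3538 left).
−365 (one year) → Jun 16, 1797 (3173 left).
−365 (one year) → Jun 16, 1796 (2808 left).
−366 (one year; includes Feb 29, 1796) → Jun 16, 1795 (2442 left).
−365 (one year) → Jun 16, 1794 (2077 left).
−365 (one year) → Jun 16, 1793 (1712 left).
−365 (one year) → Jun 16, 1792 (1347 left).
−366 (one year; includes Feb 29, 1792) → Jun 16, 1791 (981 left).
−365 (one year) → Jun 16, 1790 (616 left).
−365 (one year) → Jun 16, 1789 (251 left).
−16 → May 31, 1789 (end of May, 31 days; 235 left).
−31 → Apr 30, 1789 (end of Apr, 30 days; 204 left).
−30 → Mar 31, 1789 (end of Mar, 31 days; 174 left).
−31 → Feb 28, 1789 (end of Feb, 28 days; 143 left).
−28 → Jan 31, 1789 (end of Jan, 31 days; 115 left).
−31 → Dec 31, 1788 (end of Dec, 31 days; 84 left).
−31 → Nov 30, 1788 (end of Nov, 30 days; 53 left).
−30 → Oct 31, 1788 (end of Oct, 31 days; 23 left).
−23 → Oct 8, 1788.

October 8, 1788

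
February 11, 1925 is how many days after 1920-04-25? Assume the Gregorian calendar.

Apr 25, 1920 → Apr 25, 1921: 365 days.
Apr 25, 1921 → Apr 25, 1922: 365 days.
Apr 25, 1922 → Apr 25, 1923: 365 days.
Apr 25, 1923 → Apr 25, 1924: 366 days (Feb 29, 1924 is in that span).
Apr 25, 1924 → May 25, 1924: 30 days (April has 30).
May 25, 1924 → Jun 25, 1924: 31 days (May has 31).
Jun 25, 1924 → Jul 25, 1924: 30 days (June has 30).
Jul 25, 1924 → Aug 25, 1924: 31 days (July has 31).
Aug 25, 1924 → Sep 25, 1924: 31 days (August has 31).
Sep 25, 1924 → Oct 25, 1924: 30 days (September has 30).
Oct 25, 1924 → Nov 25, 1924: 31 days (October has 31).
Nov 25, 1924 → Dec 25, 1924: 30 days (November has 30).
Dec 25, 1924 → Jan 25, 1925: 31 days (December has 31).
Jan 25, 1925 → Feb 11, 1925: 17 days.
Total: 1753 days.

1753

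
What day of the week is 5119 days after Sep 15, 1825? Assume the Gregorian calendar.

First find the weekday of Sep 15, 1825. Doomsday rule: the anchor day for the 1800s is Friday. For year 25: 25÷12 = 2 r 1, and 1÷4 = 0, so 2+1+0 = 3.
Friday + 3 ≡ Monday — that's 1825's doomsday.
In September the doomsday date is Sep 5.
Sep 15 is 10 days after Sep 5; 10 mod 7 = 3, so Monday + 3 = Thursday.
5119 mod 7 = 2, so 5119 days after a Thursday is Thursday + 2 = Saturday.

Saturday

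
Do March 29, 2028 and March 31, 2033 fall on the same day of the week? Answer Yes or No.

No

From Mar 29, 2028 to Mar 31, 2033 is 1828 days.
1828 mod 7 = 1, so they are different weekdays.
(Mar 29, 2028 is a Wednesday; Mar 31, 2033 is a Thursday.)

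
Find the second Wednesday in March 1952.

March 1, 1952 is a Saturday.
The first Wednesday is therefore March 5 (4 days later).
The second Wednesday is 5 + 1×7 = March 12.

March 12, 1952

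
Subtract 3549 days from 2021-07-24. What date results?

−365 (one year) → Jul 24, 2020 (3184 left).
−366 (one year; includes Feb 29, 2020) → Jul 24, 2019 (2818 left).
−365 (one year) → Jul 24, 2018 (2453 left).
−365 (one year) → Jul 24, 2017 (2088 left).
−365 (one year) → Jul 24, 2016 (1723 left).
−366 (one year; includes Feb 29, 2016) → Jul 24, 2015 (1357 left).
−365 (one year) → Jul 24, 2014 (992 left).
−365 (one year) → Jul 24, 2013 (627 left).
−365 (one year) → Jul 24, 2012 (262 left).
−24 → Jun 30, 2012 (end of Jun, 30 days; 238 left).
−30 → May 31, 2012 (end of May, 31 days; 208 left).
−31 → Apr 30, 2012 (end of Apr, 30 days; 177 left).
−30 → Mar 31, 2012 (end of Mar, 31 days; 147 left).
−31 → Feb 29, 2012 (end of Feb, 29 days; 116 left).
−29 → Jan 31, 2012 (end of Jan, 31 days; 87 left).
−31 → Dec 31, 2011 (end of Dec, 31 days; 56 left).
−31 → Nov 30, 2011 (end of Nov, 30 days; 25 left).
−25 → Nov 5, 2011.

November 5, 2011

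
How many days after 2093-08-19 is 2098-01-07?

1602

Aug 19, 2093 → Aug 19, 2094: 365 days.
Aug 19, 2094 → Aug 19, 2095: 365 days.
Aug 19, 2095 → Aug 19, 2096: 366 days (Feb 29, 2096 is in that span).
Aug 19, 2096 → Aug 19, 2097: 365 days.
Aug 19, 2097 → Sep 19, 2097: 31 days (August has 31).
Sep 19, 2097 → Oct 19, 2097: 30 days (September has 30).
Oct 19, 2097 → Nov 19, 2097: 31 days (October has 31).
Nov 19, 2097 → Dec 19, 2097: 30 days (November has 30).
Dec 19, 2097 → Jan 7, 2098: 19 days.
Total: 1602 days.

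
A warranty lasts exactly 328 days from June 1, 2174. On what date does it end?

April 25, 2175

Jun has 30 days: +30 → Jul 1, 2174 (298 left).
Jul has 31 days: +31 → Aug 1, 2174 (267 left).
Aug has 31 days: +31 → Sep 1, 2174 (236 left).
Sep has 30 days: +30 → Oct 1, 2174 (206 left).
Oct has 31 days: +31 → Nov 1, 2174 (175 left).
Nov has 30 days: +30 → Dec 1, 2174 (145 left).
Dec has 31 days: +31 → Jan 1, 2175 (114 left).
Jan has 31 days: +31 → Feb 1, 2175 (83 left).
Feb has 28 days: +28 → Mar 1, 2175 (55 left).
Mar has 31 days: +31 → Apr 1, 2175 (24 left).
+24 → Apr 25, 2175.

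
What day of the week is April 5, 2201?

Doomsday rule: the anchor day for the 2200s is Friday. For year 01: 1÷12 = 0 r 1, and 1÷4 = 0, so 0+1+0 = 1.
Friday + 1 ≡ Saturday — that's 2201's doomsday.
In April the doomsday date is Apr 4.
Apr 5 is 1 day after Apr 4; 1 mod 7 = 1, so Saturday + 1 = Sunday.

Sunday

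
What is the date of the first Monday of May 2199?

May 6, 2199

May 1, 2199 is a Wednesday.
The first Monday is therefore May 6 (5 days later).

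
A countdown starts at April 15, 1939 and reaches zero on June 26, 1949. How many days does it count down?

3725

Apr 15, 1939 → Apr 15, 1940: 366 days (Feb 29, 1940 is in that span).
Apr 15, 1940 → Apr 15, 1941: 365 days.
Apr 15, 1941 → Apr 15, 1942: 365 days.
Apr 15, 1942 → Apr 15, 1943: 365 days.
Apr 15, 1943 → Apr 15, 1944: 366 days (Feb 29, 1944 is in that span).
Apr 15, 1944 → Apr 15, 1945: 365 days.
Apr 15, 1945 → Apr 15, 1946: 365 days.
Apr 15, 1946 → Apr 15, 1947: 365 days.
Apr 15, 1947 → Apr 15, 1948: 366 days (Feb 29, 1948 is in that span).
Apr 15, 1948 → Apr 15, 1949: 365 days.
Apr 15, 1949 → May 15, 1949: 30 days (April has 30).
May 15, 1949 → Jun 15, 1949: 31 days (May has 31).
Jun 15, 1949 → Jun 26, 1949: 11 days.
Total: 3725 days.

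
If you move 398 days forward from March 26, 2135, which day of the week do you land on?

First find the weekday of Mar 26, 2135. Doomsday rule: the anchor day for the 2100s is Sunday. For year 35: 35÷12 = 2 r 11, and 11÷4 = 2, so 2+11+2 = 15.
Sunday + 15 ≡ Monday — that's 2135's doomsday.
In March the doomsday date is Mar 14.
Mar 26 is 12 days after Mar 14; 12 mod 7 = 5, so Monday + 5 = Saturday.
398 mod 7 = 6, so 398 days after a Saturday is Saturday + 6 = Friday.

Friday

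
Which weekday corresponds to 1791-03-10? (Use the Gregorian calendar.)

Doomsday rule: the anchor day for the 1700s is Sunday. For year 91: 91÷12 = 7 r 7, and 7÷4 = 1, so 7+7+1 = 15.
Sunday + 15 ≡ Monday — that's 1791's doomsday.
In March the doomsday date is Mar 14.
Mar 10 is 4 days before Mar 14; 4 mod 7 = 4, so Monday − 4 = Thursday.

Thursday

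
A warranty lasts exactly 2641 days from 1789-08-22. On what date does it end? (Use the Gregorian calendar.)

November 14, 1796

+365 (one year) → Aug 22, 1790 (2276 left).
+365 (one year) → Aug 22, 1791 (1911 left).
+366 (one year; includes Feb 29, 1792) → Aug 22, 1792 (1545 left).
+365 (one year) → Aug 22, 1793 (1180 left).
+365 (one year) → Aug 22, 1794 (815 left).
+365 (one year) → Aug 22, 1795 (450 left).
+366 (one year; includes Feb 29, 1796) → Aug 22, 1796 (84 left).
Aug has 31 days: +10 → Sep 1, 1796 (74 left).
Sep has 30 days: +30 → Oct 1, 1796 (44 left).
Oct has 31 days: +31 → Nov 1, 1796 (13 left).
+13 → Nov 14, 1796.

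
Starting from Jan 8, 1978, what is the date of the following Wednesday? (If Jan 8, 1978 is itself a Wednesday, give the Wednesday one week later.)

Jan 8, 1978 is a Sunday.
From Sunday to the next Wednesday is 3 days.
Jan 8, 1978 + 3 = Jan 11, 1978.

January 11, 1978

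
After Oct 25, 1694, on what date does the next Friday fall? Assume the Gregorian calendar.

Oct 25, 1694 is a Monday.
From Monday to the next Friday is 4 days.
Oct 25, 1694 + 4 = Oct 29, 1694.

October 29, 1694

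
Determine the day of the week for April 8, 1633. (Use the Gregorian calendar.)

Friday

Doomsday rule: the anchor day for the 1600s is Tuesday. For year 33: 33÷12 = 2 r 9, and 9÷4 = 2, so 2+9+2 = 13.
Tuesday + 13 ≡ Monday — that's 1633's doomsday.
In April the doomsday date is Apr 4.
Apr 8 is 4 days after Apr 4; 4 mod 7 = 4, so Monday + 4 = Friday.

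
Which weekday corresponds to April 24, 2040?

Doomsday rule: the anchor day for the 2000s is Tuesday. For year 40: 40÷12 = 3 r 4, and 4÷4 = 1, so 3+4+1 = 8.
Tuesday + 8 ≡ Wednesday — that's 2040's doomsday.
In April the doomsday date is Apr 4.
Apr 24 is 20 days after Apr 4; 20 mod 7 = 6, so Wednesday + 6 = Tuesday.

Tuesday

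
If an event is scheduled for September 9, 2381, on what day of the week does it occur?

Wednesday

Doomsday rule: the anchor day for the 2300s is Wednesday. For year 81: 81÷12 = 6 r 9, and 9÷4 = 2, so 6+9+2 = 17.
Wednesday + 17 ≡ Saturday — that's 2381's doomsday.
In September the doomsday date is Sep 5.
Sep 9 is 4 days after Sep 5; 4 mod 7 = 4, so Saturday + 4 = Wednesday.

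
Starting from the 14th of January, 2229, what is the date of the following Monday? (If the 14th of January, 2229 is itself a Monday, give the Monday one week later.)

Jan 14, 2229 is a Wednesday.
From Wednesday to the next Monday is 5 days.
Jan 14, 2229 + 5 = Jan 19, 2229.

January 19, 2229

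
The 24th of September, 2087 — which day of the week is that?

Doomsday rule: the anchor day for the 2000s is Tuesday. For year 87: 87÷12 = 7 r 3, and 3÷4 = 0, so 7+3+0 = 10.
Tuesday + 10 ≡ Friday — that's 2087's doomsday.
In September the doomsday date is Sep 5.
Sep 24 is 19 days after Sep 5; 19 mod 7 = 5, so Friday + 5 = Wednesday.

Wednesday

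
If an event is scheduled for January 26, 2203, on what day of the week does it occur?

Doomsday rule: the anchor day for the 2200s is Friday. For year 03: 3÷12 = 0 r 3, and 3÷4 = 0, so 0+3+0 = 3.
Friday + 3 ≡ Monday — that's 2203's doomsday.
In January the doomsday date is Jan 3 (2203 is not a leap year).
Jan 26 is 23 days after Jan 3; 23 mod 7 = 2, so Monday + 2 = Wednesday.

Wednesday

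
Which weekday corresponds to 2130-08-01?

Tuesday

Doomsday rule: the anchor day for the 2100s is Sunday. For year 30: 30÷12 = 2 r 6, and 6÷4 = 1, so 2+6+1 = 9.
Sunday + 9 ≡ Tuesday — that's 2130's doomsday.
In August the doomsday date is Aug 8.
Aug 1 is 7 days before Aug 8; 7 mod 7 = 0, so Tuesday − 0 = Tuesday.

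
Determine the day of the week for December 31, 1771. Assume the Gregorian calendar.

Doomsday rule: the anchor day for the 1700s is Sunday. For year 71: 71÷12 = 5 r 11, and 11÷4 = 2, so 5+11+2 = 18.
Sunday + 18 ≡ Thursday — that's 1771's doomsday.
In December the doomsday date is Dec 12.
Dec 31 is 19 days after Dec 12; 19 mod 7 = 5, so Thursday + 5 = Tuesday.

Tuesday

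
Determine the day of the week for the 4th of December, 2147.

Doomsday rule: the anchor day for the 2100s is Sunday. For year 47: 47÷12 = 3 r 11, and 11÷4 = 2, so 3+11+2 = 16.
Sunday + 16 ≡ Tuesday — that's 2147's doomsday.
In December the doomsday date is Dec 12.
Dec 4 is 8 days before Dec 12; 8 mod 7 = 1, so Tuesday − 1 = Monday.

Monday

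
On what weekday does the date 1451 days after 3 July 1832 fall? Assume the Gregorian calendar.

Jul 3, 1832 is a Tuesday.
1451 mod 7 = 2, so 1451 days after a Tuesday is Tuesday + 2 = Thursday.

Thursday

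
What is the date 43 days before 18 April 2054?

−18 → Mar 31, 2054 (end of Mar, 31 days; 25 left).
−25 → Mar 6, 2054.

March 6, 2054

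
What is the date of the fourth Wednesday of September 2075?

September 1, 2075 is a Sunday.
The first Wednesday is therefore September 4 (3 days later).
The fourth Wednesday is 4 + 3×7 = September 25.

September 25, 2075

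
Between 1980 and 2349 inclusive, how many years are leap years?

90

Multiples of 4 in [1980,2349]: 93.
Of those, multiples of 100: 4 (not leap unless ÷400).
Multiples of 400: 1.
Leap years = 93 − 4 + 1 = 90.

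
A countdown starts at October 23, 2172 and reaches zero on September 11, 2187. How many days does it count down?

Oct 23, 2172 → Oct 23, 2173: 365 days.
Oct 23, 2173 → Oct 23, 2174: 365 days.
Oct 23, 2174 → Oct 23, 2175: 365 days.
Oct 23, 2175 → Oct 23, 2176: 366 days (Feb 29, 2176 is in that span).
Oct 23, 2176 → Oct 23, 2177: 365 days.
Oct 23, 2177 → Oct 23, 2178: 365 days.
Oct 23, 2178 → Oct 23, 2179: 365 days.
Oct 23, 2179 → Oct 23, 2180: 366 days (Feb 29, 2180 is in that span).
Oct 23, 2180 → Oct 23, 2181: 365 days.
Oct 23, 2181 → Oct 23, 2182: 365 days.
Oct 23, 2182 → Oct 23, 2183: 365 days.
Oct 23, 2183 → Oct 23, 2184: 366 days (Feb 29, 2184 is in that span).
Oct 23, 2184 → Oct 23, 2185: 365 days.
Oct 23, 2185 → Oct 23, 2186: 365 days.
Oct 23, 2186 → Nov 23, 2186: 31 days (October has 31).
Nov 23, 2186 → Dec 23, 2186: 30 days (November has 30).
Dec 23, 2186 → Jan 23, 2187: 31 days (December has 31).
Jan 23, 2187 → Feb 23, 2187: 31 days (January has 31).
Feb 23, 2187 → Mar 23, 2187: 28 days (February has 28).
Mar 23, 2187 → Apr 23, 2187: 31 days (March has 31).
Apr 23, 2187 → May 23, 2187: 30 days (April has 30).
May 23, 2187 → Jun 23, 2187: 31 days (May has 31).
Jun 23, 2187 → Jul 23, 2187: 30 days (June has 30).
Jul 23, 2187 → Aug 23, 2187: 31 days (July has 31).
Aug 23, 2187 → Sep 11, 2187: 19 days.
Total: 5436 days.

5436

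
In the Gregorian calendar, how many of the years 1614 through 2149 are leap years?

Multiples of 4 in [1614,2149]: 134.
Of those, multiples of 100: 5 (not leap unless ÷400).
Multiples of 400: 1.
Leap years = 134 − 5 + 1 = 130.

130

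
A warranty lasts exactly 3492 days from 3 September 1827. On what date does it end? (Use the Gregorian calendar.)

March 26, 1837

+366 (one year; includes Feb 29, 1828) → Sep 3, 1828 (3126 left).
+365 (one year) → Sep 3, 1829 (2761 left).
+365 (one year) → Sep 3, 1830 (2396 left).
+365 (one year) → Sep 3, 1831 (2031 left).
+366 (one year; includes Feb 29, 1832) → Sep 3, 1832 (1665 left).
+365 (one year) → Sep 3, 1833 (1300 left).
+365 (one year) → Sep 3, 1834 (935 left).
+365 (one year) → Sep 3, 1835 (570 left).
+366 (one year; includes Feb 29, 1836) → Sep 3, 1836 (204 left).
Sep has 30 days: +28 → Oct 1, 1836 (176 left).
Oct has 31 days: +31 → Nov 1, 1836 (145 left).
Nov has 30 days: +30 → Dec 1, 1836 (115 left).
Dec has 31 days: +31 → Jan 1, 1837 (84 left).
Jan has 31 days: +31 → Feb 1, 1837 (53 left).
Feb has 28 days: +28 → Mar 1, 1837 (25 left).
+25 → Mar 26, 1837.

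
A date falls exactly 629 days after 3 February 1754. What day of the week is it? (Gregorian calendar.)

First find the weekday of Feb 3, 1754. Doomsday rule: the anchor day for the 1700s is Sunday. For year 54: 54÷12 = 4 r 6, and 6÷4 = 1, so 4+6+1 = 11.
Sunday + 11 ≡ Thursday — that's 1754's doomsday.
In February the doomsday date is Feb 28 (1754 is not a leap year).
Feb 3 is 25 days before Feb 28; 25 mod 7 = 4, so Thursday − 4 = Sunday.
629 mod 7 = 6, so 629 days after a Sunday is Sunday + 6 = Saturday.

Saturday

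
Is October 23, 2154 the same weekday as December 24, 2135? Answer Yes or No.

From Dec 24, 2135 to Oct 23, 2154 is 6878 days.
6878 mod 7 = 4, so they are different weekdays.
(Dec 24, 2135 is a Saturday; Oct 23, 2154 is a Wednesday.)

No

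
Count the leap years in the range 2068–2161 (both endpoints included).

23

Multiples of 4 in [2068,2161]: 24.
Of those, multiples of 100: 1 (not leap unless ÷400).
Multiples of 400: 0.
Leap years = 24 − 1 + 0 = 23.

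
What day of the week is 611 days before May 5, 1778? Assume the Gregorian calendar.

May 5, 1778 is a Tuesday.
611 mod 7 = 2, so 611 days before a Tuesday is Tuesday − 2 = Sunday.

Sunday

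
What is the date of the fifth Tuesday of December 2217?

December 30, 2217

December 1, 2217 is a Monday.
The first Tuesday is therefore December 2 (1 days later).
The fifth Tuesday is 2 + 4×7 = December 30.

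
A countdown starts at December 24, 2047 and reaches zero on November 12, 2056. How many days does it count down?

3246

Dec 24, 2047 → Dec 24, 2048: 366 days (Feb 29, 2048 is in that span).
Dec 24, 2048 → Dec 24, 2049: 365 days.
Dec 24, 2049 → Dec 24, 2050: 365 days.
Dec 24, 2050 → Dec 24, 2051: 365 days.
Dec 24, 2051 → Dec 24, 2052: 366 days (Feb 29, 2052 is in that span).
Dec 24, 2052 → Dec 24, 2053: 365 days.
Dec 24, 2053 → Dec 24, 2054: 365 days.
Dec 24, 2054 → Dec 24, 2055: 365 days.
Dec 24, 2055 → Jan 24, 2056: 31 days (December has 31).
Jan 24, 2056 → Feb 24, 2056: 31 days (January has 31).
Feb 24, 2056 → Mar 24, 2056: 29 days (February has 29).
Mar 24, 2056 → Apr 24, 2056: 31 days (March has 31).
Apr 24, 2056 → May 24, 2056: 30 days (April has 30).
May 24, 2056 → Jun 24, 2056: 31 days (May has 31).
Jun 24, 2056 → Jul 24, 2056: 30 days (June has 30).
Jul 24, 2056 → Aug 24, 2056: 31 days (July has 31).
Aug 24, 2056 → Sep 24, 2056: 31 days (August has 31).
Sep 24, 2056 → Oct 24, 2056: 30 days (September has 30).
Oct 24, 2056 → Nov 12, 2056: 19 days.
Total: 3246 days.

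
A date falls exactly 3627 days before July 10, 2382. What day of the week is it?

Friday

First find the weekday of Jul 10, 2382. Doomsday rule: the anchor day for the 2300s is Wednesday. For year 82: 82÷12 = 6 r 10, and 10÷4 = 2, so 6+10+2 = 18.
Wednesday + 18 ≡ Sunday — that's 2382's doomsday.
In July the doomsday date is Jul 11.
Jul 10 is 1 day before Jul 11; 1 mod 7 = 1, so Sunday − 1 = Saturday.
3627 mod 7 = 1, so 3627 days before a Saturday is Saturday − 1 = Friday.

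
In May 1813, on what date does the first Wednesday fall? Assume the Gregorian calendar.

May 5, 1813

May 1, 1813 is a Saturday.
The first Wednesday is therefore May 5 (4 days later).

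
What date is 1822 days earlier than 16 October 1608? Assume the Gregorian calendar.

October 21, 1603

−366 (one year; includes Feb 29, 1608) → Oct 16, 1607 (1456 left).
−365 (one year) → Oct 16, 1606 (1091 left).
−365 (one year) → Oct 16, 1605 (726 left).
−365 (one year) → Oct 16, 1604 (361 left).
−16 → Sep 30, 1604 (end of Sep, 30 days; 345 left).
−30 → Aug 31, 1604 (end of Aug, 31 days; 315 left).
−31 → Jul 31, 1604 (end of Jul, 31 days; 284 left).
−31 → Jun 30, 1604 (end of Jun, 30 days; 253 left).
−30 → May 31, 1604 (end of May, 31 days; 223 left).
−31 → Apr 30, 1604 (end of Apr, 30 days; 192 left).
−30 → Mar 31, 1604 (end of Mar, 31 days; 162 left).
−31 → Feb 29, 1604 (end of Feb, 29 days; 131 left).
−29 → Jan 31, 1604 (end of Jan, 31 days; 102 left).
−31 → Dec 31, 1603 (end of Dec, 31 days; 71 left).
−31 → Nov 30, 1603 (end of Nov, 30 days; 40 left).
−30 → Oct 31, 1603 (end of Oct, 31 days; 10 left).
−10 → Oct 21, 1603.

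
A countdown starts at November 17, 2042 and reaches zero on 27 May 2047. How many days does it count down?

Nov 17, 2042 → Nov 17, 2043: 365 days.
Nov 17, 2043 → Nov 17, 2044: 366 days (Feb 29, 2044 is in that span).
Nov 17, 2044 → Nov 17, 2045: 365 days.
Nov 17, 2045 → Nov 17, 2046: 365 days.
Nov 17, 2046 → Dec 17, 2046: 30 days (November has 30).
Dec 17, 2046 → Jan 17, 2047: 31 days (December has 31).
Jan 17, 2047 → Feb 17, 2047: 31 days (January has 31).
Feb 17, 2047 → Mar 17, 2047: 28 days (February has 28).
Mar 17, 2047 → Apr 17, 2047: 31 days (March has 31).
Apr 17, 2047 → May 17, 2047: 30 days (April has 30).
May 17, 2047 → May 27, 2047: 10 days.
Total: 1652 days.

1652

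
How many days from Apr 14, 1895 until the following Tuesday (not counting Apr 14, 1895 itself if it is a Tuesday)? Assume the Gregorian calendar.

Apr 14, 1895 is a Sunday.
From Sunday to the next Tuesday is 2 days.

2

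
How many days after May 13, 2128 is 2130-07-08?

May 13, 2128 → May 13, 2129: 365 days.
May 13, 2129 → May 13, 2130: 365 days.
May 13, 2130 → Jun 13, 2130: 31 days (May has 31).
Jun 13, 2130 → Jul 8, 2130: 25 days.
Total: 786 days.

786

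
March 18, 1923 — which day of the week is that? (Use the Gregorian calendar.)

January 1, 1923 is a Monday.
Jan 1, 1923 → Feb 1, 1923: 31 days (January has 31).
Feb 1, 1923 → Mar 1, 1923: 28 days (February has 28).
Mar 1, 1923 → Mar 18, 1923: 17 days.
Total: 76 days.
76 mod 7 = 6, so Monday + 6 = Sunday.

Sunday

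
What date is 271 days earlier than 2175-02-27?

June 1, 2174

−27 → Jan 31, 2175 (end of Jan, 31 days; 244 left).
−31 → Dec 31, 2174 (end of Dec, 31 days; 213 left).
−31 → Nov 30, 2174 (end of Nov, 30 days; 182 left).
−30 → Oct 31, 2174 (end of Oct, 31 days; 152 left).
−31 → Sep 30, 2174 (end of Sep, 30 days; 121 left).
−30 → Aug 31, 2174 (end of Aug, 31 days; 91 left).
−31 → Jul 31, 2174 (end of Jul, 31 days; 60 left).
−31 → Jun 30, 2174 (end of Jun, 30 days; 29 left).
−29 → Jun 1, 2174.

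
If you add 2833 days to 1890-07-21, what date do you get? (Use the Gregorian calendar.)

+365 (one year) → Jul 21, 1891 (2468 left).
+366 (one year; includes Feb 29, 1892) → Jul 21, 1892 (2102 left).
+365 (one year) → Jul 21, 1893 (1737 left).
+365 (one year) → Jul 21, 1894 (1372 left).
+365 (one year) → Jul 21, 1895 (1007 left).
+366 (one year; includes Feb 29, 1896) → Jul 21, 1896 (641 left).
+365 (one year) → Jul 21, 1897 (276 left).
Jul has 31 days: +11 → Aug 1, 1897 (265 left).
Aug has 31 days: +31 → Sep 1, 1897 (234 left).
Sep has 30 days: +30 → Oct 1, 1897 (204 left).
Oct has 31 days: +31 → Nov 1, 1897 (173 left).
Nov has 30 days: +30 → Dec 1, 1897 (143 left).
Dec has 31 days: +31 → Jan 1, 1898 (112 left).
Jan has 31 days: +31 → Feb 1, 1898 (81 left).
Feb has 28 days: +28 → Mar 1, 1898 (53 left).
Mar has 31 days: +31 → Apr 1, 1898 (22 left).
+22 → Apr 23, 1898.

April 23, 1898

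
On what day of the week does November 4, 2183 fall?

Tuesday

Doomsday rule: the anchor day for the 2100s is Sunday. For year 83: 83÷12 = 6 r 11, and 11÷4 = 2, so 6+11+2 = 19.
Sunday + 19 ≡ Friday — that's 2183's doomsday.
In November the doomsday date is Nov 7.
Nov 4 is 3 days before Nov 7; 3 mod 7 = 3, so Friday − 3 = Tuesday.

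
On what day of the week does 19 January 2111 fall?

Monday

Doomsday rule: the anchor day for the 2100s is Sunday. For year 11: 11÷12 = 0 r 11, and 11÷4 = 2, so 0+11+2 = 13.
Sunday + 13 ≡ Saturday — that's 2111's doomsday.
In January the doomsday date is Jan 3 (2111 is not a leap year).
Jan 19 is 16 days after Jan 3; 16 mod 7 = 2, so Saturday + 2 = Monday.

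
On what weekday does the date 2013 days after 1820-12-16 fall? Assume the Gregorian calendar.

Wednesday

Dec 16, 1820 is a Saturday.
2013 mod 7 = 4, so 2013 days after a Saturday is Saturday + 4 = Wednesday.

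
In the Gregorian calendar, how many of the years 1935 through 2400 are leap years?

114

Multiples of 4 in [1935,2400]: 117.
Of those, multiples of 100: 5 (not leap unless ÷400).
Multiples of 400: 2.
Leap years = 117 − 5 + 2 = 114.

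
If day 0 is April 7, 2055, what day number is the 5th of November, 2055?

Apr 7, 2055 → May 7, 2055: 30 days (April has 30).
May 7, 2055 → Jun 7, 2055: 31 days (May has 31).
Jun 7, 2055 → Jul 7, 2055: 30 days (June has 30).
Jul 7, 2055 → Aug 7, 2055: 31 days (July has 31).
Aug 7, 2055 → Sep 7, 2055: 31 days (August has 31).
Sep 7, 2055 → Oct 7, 2055: 30 days (September has 30).
Oct 7, 2055 → Nov 5, 2055: 29 days.
Total: 212 days.

212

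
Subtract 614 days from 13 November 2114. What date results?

March 9, 2113

−365 (one year) → Nov 13, 2113 (249 left).
−13 → Oct 31, 2113 (end of Oct, 31 days; 236 left).
−31 → Sep 30, 2113 (end of Sep, 30 days; 205 left).
−30 → Aug 31, 2113 (end of Aug, 31 days; 175 left).
−31 → Jul 31, 2113 (end of Jul, 31 days; 144 left).
−31 → Jun 30, 2113 (end of Jun, 30 days; 113 left).
−30 → May 31, 2113 (end of May, 31 days; 83 left).
−31 → Apr 30, 2113 (end of Apr, 30 days; 52 left).
−30 → Mar 31, 2113 (end of Mar, 31 days; 22 left).
−22 → Mar 9, 2113.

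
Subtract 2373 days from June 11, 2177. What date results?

−365 (one year) → Jun 11, 2176 (2008 left).
−366 (one year; includes Feb 29, 2176) → Jun 11, 2175 (1642 left).
−365 (one year) → Jun 11, 2174 (1277 left).
−365 (one year) → Jun 11, 2173 (912 left).
−365 (one year) → Jun 11, 2172 (547 left).
−366 (one year; includes Feb 29, 2172) → Jun 11, 2171 (181 left).
−11 → May 31, 2171 (end of May, 31 days; 170 left).
−31 → Apr 30, 2171 (end of Apr, 30 days; 139 left).
−30 → Mar 31, 2171 (end of Mar, 31 days; 109 left).
−31 → Feb 28, 2171 (end of Feb, 28 days; 78 left).
−28 → Jan 31, 2171 (end of Jan, 31 days; 50 left).
−31 → Dec 31, 2170 (end of Dec, 31 days; 19 left).
−19 → Dec 12, 2170.

December 12, 2170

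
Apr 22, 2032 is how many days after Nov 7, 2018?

4915

Nov 7, 2018 → Nov 7, 2019: 365 days.
Nov 7, 2019 → Nov 7, 2020: 366 days (Feb 29, 2020 is in that span).
Nov 7, 2020 → Nov 7, 2021: 365 days.
Nov 7, 2021 → Nov 7, 2022: 365 days.
Nov 7, 2022 → Nov 7, 2023: 365 days.
Nov 7, 2023 → Nov 7, 2024: 366 days (Feb 29, 2024 is in that span).
Nov 7, 2024 → Nov 7, 2025: 365 days.
Nov 7, 2025 → Nov 7, 2026: 365 days.
Nov 7, 2026 → Nov 7, 2027: 365 days.
Nov 7, 2027 → Nov 7, 2028: 366 days (Feb 29, 2028 is in that span).
Nov 7, 2028 → Nov 7, 2029: 365 days.
Nov 7, 2029 → Nov 7, 2030: 365 days.
Nov 7, 2030 → Nov 7, 2031: 365 days.
Nov 7, 2031 → Dec 7, 2031: 30 days (November has 30).
Dec 7, 2031 → Jan 7, 2032: 31 days (December has 31).
Jan 7, 2032 → Feb 7, 2032: 31 days (January has 31).
Feb 7, 2032 → Mar 7, 2032: 29 days (February has 29).
Mar 7, 2032 → Apr 7, 2032: 31 days (March has 31).
Apr 7, 2032 → Apr 22, 2032: 15 days.
Total: 4915 days.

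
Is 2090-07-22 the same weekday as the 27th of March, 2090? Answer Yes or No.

No

From Mar 27, 2090 to Jul 22, 2090 is 117 days.
117 mod 7 = 5, so they are different weekdays.
(Mar 27, 2090 is a Monday; Jul 22, 2090 is a Saturday.)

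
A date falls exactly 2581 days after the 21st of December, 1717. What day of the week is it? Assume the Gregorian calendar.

Dec 21, 1717 is a Tuesday.
2581 mod 7 = 5, so 2581 days after a Tuesday is Tuesday + 5 = Sunday.

Sunday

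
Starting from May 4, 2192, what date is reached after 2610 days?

+365 (one year) → May 4, 2193 (2245 left).
+365 (one year) → May 4, 2194 (1880 left).
+365 (one year) → May 4, 2195 (1515 left).
+366 (one year; includes Feb 29, 2196) → May 4, 2196 (1149 left).
+365 (one year) → May 4, 2197 (784 left).
+365 (one year) → May 4, 2198 (419 left).
+365 (one year) → May 4, 2199 (54 left).
May has 31 days: +28 → Jun 1, 2199 (26 left).
+26 → Jun 27, 2199.

June 27, 2199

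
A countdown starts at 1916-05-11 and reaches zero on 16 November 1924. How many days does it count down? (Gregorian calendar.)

May 11, 1916 → May 11, 1917: 365 days.
May 11, 1917 → May 11, 1918: 365 days.
May 11, 1918 → May 11, 1919: 365 days.
May 11, 1919 → May 11, 1920: 366 days (Feb 29, 1920 is in that span).
May 11, 1920 → May 11, 1921: 365 days.
May 11, 1921 → May 11, 1922: 365 days.
May 11, 1922 → May 11, 1923: 365 days.
May 11, 1923 → May 11, 1924: 366 days (Feb 29, 1924 is in that span).
May 11, 1924 → Jun 11, 1924: 31 days (May has 31).
Jun 11, 1924 → Jul 11, 1924: 30 days (June has 30).
Jul 11, 1924 → Aug 11, 1924: 31 days (July has 31).
Aug 11, 1924 → Sep 11, 1924: 31 days (August has 31).
Sep 11, 1924 → Oct 11, 1924: 30 days (September has 30).
Oct 11, 1924 → Nov 11, 1924: 31 days (October has 31).
Nov 11, 1924 → Nov 16, 1924: 5 days.
Total: 3111 days.

3111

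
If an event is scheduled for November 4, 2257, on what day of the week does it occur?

Doomsday rule: the anchor day for the 2200s is Friday. For year 57: 57÷12 = 4 r 9, and 9÷4 = 2, so 4+9+2 = 15.
Friday + 15 ≡ Saturday — that's 2257's doomsday.
In November the doomsday date is Nov 7.
Nov 4 is 3 days before Nov 7; 3 mod 7 = 3, so Saturday − 3 = Wednesday.

Wednesday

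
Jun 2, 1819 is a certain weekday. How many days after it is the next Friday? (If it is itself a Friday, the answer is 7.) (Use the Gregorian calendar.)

2

Jun 2, 1819 is a Wednesday.
From Wednesday to the next Friday is 2 days.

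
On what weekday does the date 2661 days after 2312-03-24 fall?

First find the weekday of Mar 24, 2312. Doomsday rule: the anchor day for the 2300s is Wednesday. For year 12: 12÷12 = 1 r 0, and 0÷4 = 0, so 1+0+0 = 1.
Wednesday + 1 ≡ Thursday — that's 2312's doomsday.
In March the doomsday date is Mar 14.
Mar 24 is 10 days after Mar 14; 10 mod 7 = 3, so Thursday + 3 = Sunday.
2661 mod 7 = 1, so 2661 days after a Sunday is Sunday + 1 = Monday.

Monday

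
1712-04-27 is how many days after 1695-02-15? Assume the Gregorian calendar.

6280

Feb 15, 1695 → Feb 15, 1696: 365 days.
Feb 15, 1696 → Feb 15, 1697: 366 days (Feb 29, 1696 is in that span).
Feb 15, 1697 → Feb 15, 1698: 365 days.
Feb 15, 1698 → Feb 15, 1699: 365 days.
Feb 15, 1699 → Feb 15, 1700: 365 days.
Feb 15, 1700 → Feb 15, 1701: 365 days.
Feb 15, 1701 → Feb 15, 1702: 365 days.
Feb 15, 1702 → Feb 15, 1703: 365 days.
Feb 15, 1703 → Feb 15, 1704: 365 days.
Feb 15, 1704 → Feb 15, 1705: 366 days (Feb 29, 1704 is in that span).
Feb 15, 1705 → Feb 15, 1706: 365 days.
Feb 15, 1706 → Feb 15, 1707: 365 days.
Feb 15, 1707 → Feb 15, 1708: 365 days.
Feb 15, 1708 → Feb 15, 1709: 366 days (Feb 29, 1708 is in that span).
Feb 15, 1709 → Feb 15, 1710: 365 days.
Feb 15, 1710 → Feb 15, 1711: 365 days.
Feb 15, 1711 → Feb 15, 1712: 365 days.
Feb 15, 1712 → Mar 15, 1712: 29 days (February has 29).
Mar 15, 1712 → Apr 15, 1712: 31 days (March has 31).
Apr 15, 1712 → Apr 27, 1712: 12 days.
Total: 6280 days.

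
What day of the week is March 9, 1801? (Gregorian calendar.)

Monday

January 1, 1801 is a Thursday.
Jan 1, 1801 → Feb 1, 1801: 31 days (January has 31).
Feb 1, 1801 → Mar 1, 1801: 28 days (February has 28).
Mar 1, 1801 → Mar 9, 1801: 8 days.
Total: 67 days.
67 mod 7 = 4, so Thursday + 4 = Monday.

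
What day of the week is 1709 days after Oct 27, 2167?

First find the weekday of Oct 27, 2167. Doomsday rule: the anchor day for the 2100s is Sunday. For year 67: 67÷12 = 5 r 7, and 7÷4 = 1, so 5+7+1 = 13.
Sunday + 13 ≡ Saturday — that's 2167's doomsday.
In October the doomsday date is Oct 10.
Oct 27 is 17 days after Oct 10; 17 mod 7 = 3, so Saturday + 3 = Tuesday.
1709 mod 7 = 1, so 1709 days after a Tuesday is Tuesday + 1 = Wednesday.

Wednesday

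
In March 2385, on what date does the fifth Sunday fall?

March 1, 2385 is a Friday.
The first Sunday is therefore March 3 (2 days later).
The fifth Sunday is 3 + 4×7 = March 31.

March 31, 2385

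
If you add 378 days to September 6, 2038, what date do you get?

Sep has 30 days: +25 → Oct 1, 2038 (353 left).
Oct has 31 days: +31 → Nov 1, 2038 (322 left).
Nov has 30 days: +30 → Dec 1, 2038 (292 left).
Dec has 31 days: +31 → Jan 1, 2039 (261 left).
Jan has 31 days: +31 → Feb 1, 2039 (230 left).
Feb has 28 days: +28 → Mar 1, 2039 (202 left).
Mar has 31 days: +31 → Apr 1, 2039 (171 left).
Apr has 30 days: +30 → May 1, 2039 (141 left).
May has 31 days: +31 → Jun 1, 2039 (110 left).
Jun has 30 days: +30 → Jul 1, 2039 (80 left).
Jul has 31 days: +31 → Aug 1, 2039 (49 left).
Aug has 31 days: +31 → Sep 1, 2039 (18 left).
+18 → Sep 19, 2039.

September 19, 2039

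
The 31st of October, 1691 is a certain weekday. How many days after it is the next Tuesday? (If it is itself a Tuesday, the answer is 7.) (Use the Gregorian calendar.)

Oct 31, 1691 is a Wednesday.
From Wednesday to the next Tuesday is 6 days.

6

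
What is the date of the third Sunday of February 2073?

February 1, 2073 is a Wednesday.
The first Sunday is therefore February 5 (4 days later).
The third Sunday is 5 + 2×7 = February 19.

February 19, 2073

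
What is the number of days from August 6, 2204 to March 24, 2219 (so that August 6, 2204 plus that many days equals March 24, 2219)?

Aug 6, 2204 → Aug 6, 2205: 365 days.
Aug 6, 2205 → Aug 6, 2206: 365 days.
Aug 6, 2206 → Aug 6, 2207: 365 days.
Aug 6, 2207 → Aug 6, 2208: 366 days (Feb 29, 2208 is in that span).
Aug 6, 2208 → Aug 6, 2209: 365 days.
Aug 6, 2209 → Aug 6, 2210: 365 days.
Aug 6, 2210 → Aug 6, 2211: 365 days.
Aug 6, 2211 → Aug 6, 2212: 366 days (Feb 29, 2212 is in that span).
Aug 6, 2212 → Aug 6, 2213: 365 days.
Aug 6, 2213 → Aug 6, 2214: 365 days.
Aug 6, 2214 → Aug 6, 2215: 365 days.
Aug 6, 2215 → Aug 6, 2216: 366 days (Feb 29, 2216 is in that span).
Aug 6, 2216 → Aug 6, 2217: 365 days.
Aug 6, 2217 → Aug 6, 2218: 365 days.
Aug 6, 2218 → Sep 6, 2218: 31 days (August has 31).
Sep 6, 2218 → Oct 6, 2218: 30 days (September has 30).
Oct 6, 2218 → Nov 6, 2218: 31 days (October has 31).
Nov 6, 2218 → Dec 6, 2218: 30 days (November has 30).
Dec 6, 2218 → Jan 6, 2219: 31 days (December has 31).
Jan 6, 2219 → Feb 6, 2219: 31 days (January has 31).
Feb 6, 2219 → Mar 6, 2219: 28 days (February has 28).
Mar 6, 2219 → Mar 24, 2219: 18 days.
Total: 5343 days.

5343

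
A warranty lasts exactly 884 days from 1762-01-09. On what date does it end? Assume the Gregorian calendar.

+365 (one year) → Jan 9, 1763 (519 left).
+365 (one year) → Jan 9, 1764 (154 left).
Jan has 31 days: +23 → Feb 1, 1764 (131 left).
Feb has 29 days: +29 → Mar 1, 1764 (102 left).
Mar has 31 days: +31 → Apr 1, 1764 (71 left).
Apr has 30 days: +30 → May 1, 1764 (41 left).
May has 31 days: +31 → Jun 1, 1764 (10 left).
+10 → Jun 11, 1764.

June 11, 1764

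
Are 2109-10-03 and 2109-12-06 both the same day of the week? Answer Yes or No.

From Oct 3, 2109 to Dec 6, 2109 is 64 days.
64 mod 7 = 1, so they are different weekdays.
(Oct 3, 2109 is a Thursday; Dec 6, 2109 is a Friday.)

No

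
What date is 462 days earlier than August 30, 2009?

May 25, 2008

−365 (one year) → Aug 30, 2008 (97 left).
−30 → Jul 31, 2008 (end of Jul, 31 days; 67 left).
−31 → Jun 30, 2008 (end of Jun, 30 days; 36 left).
−30 → May 31, 2008 (end of May, 31 days; 6 left).
−6 → May 25, 2008.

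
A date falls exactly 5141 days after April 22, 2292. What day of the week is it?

First find the weekday of Apr 22, 2292. Doomsday rule: the anchor day for the 2200s is Friday. For year 92: 92÷12 = 7 r 8, and 8÷4 = 2, so 7+8+2 = 17.
Friday + 17 ≡ Monday — that's 2292's doomsday.
In April the doomsday date is Apr 4.
Apr 22 is 18 days after Apr 4; 18 mod 7 = 4, so Monday + 4 = Friday.
5141 mod 7 = 3, so 5141 days after a Friday is Friday + 3 = Monday.

Monday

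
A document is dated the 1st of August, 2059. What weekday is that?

Friday

January 1, 2059 is a Wednesday.
Jan 1, 2059 → Feb 1, 2059: 31 days (January has 31).
Feb 1, 2059 → Mar 1, 2059: 28 days (February has 28).
Mar 1, 2059 → Apr 1, 2059: 31 days (March has 31).
Apr 1, 2059 → May 1, 2059: 30 days (April has 30).
May 1, 2059 → Jun 1, 2059: 31 days (May has 31).
Jun 1, 2059 → Jul 1, 2059: 30 days (June has 30).
Jul 1, 2059 → Aug 1, 2059: 31 days.
Total: 212 days.
212 mod 7 = 2, so Wednesday + 2 = Friday.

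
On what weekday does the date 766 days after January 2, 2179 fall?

Tuesday

First find the weekday of Jan 2, 2179. Doomsday rule: the anchor day for the 2100s is Sunday. For year 79: 79÷12 = 6 r 7, and 7÷4 = 1, so 6+7+1 = 14.
Sunday + 14 ≡ Sunday — that's 2179's doomsday.
In January the doomsday date is Jan 3 (2179 is not a leap year).
Jan 2 is 1 day before Jan 3; 1 mod 7 = 1, so Sunday − 1 = Saturday.
766 mod 7 = 3, so 766 days after a Saturday is Saturday + 3 = Tuesday.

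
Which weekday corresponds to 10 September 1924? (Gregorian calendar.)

Wednesday

January 1, 1924 is a Tuesday.
Jan 1, 1924 → Feb 1, 1924: 31 days (January has 31).
Feb 1, 1924 → Mar 1, 1924: 29 days (February has 29).
Mar 1, 1924 → Apr 1, 1924: 31 days (March has 31).
Apr 1, 1924 → May 1, 1924: 30 days (April has 30).
May 1, 1924 → Jun 1, 1924: 31 days (May has 31).
Jun 1, 1924 → Jul 1, 1924: 30 days (June has 30).
Jul 1, 1924 → Aug 1, 1924: 31 days (July has 31).
Aug 1, 1924 → Sep 1, 1924: 31 days (August has 31).
Sep 1, 1924 → Sep 10, 1924: 9 days.
Total: 253 days.
253 mod 7 = 1, so Tuesday + 1 = Wednesday.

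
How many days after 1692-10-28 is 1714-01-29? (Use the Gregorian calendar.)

7762

Oct 28, 1692 → Oct 28, 1693: 365 days.
Oct 28, 1693 → Oct 28, 1694: 365 days.
Oct 28, 1694 → Oct 28, 1695: 365 days.
Oct 28, 1695 → Oct 28, 1696: 366 days (Feb 29, 1696 is in that span).
Oct 28, 1696 → Oct 28, 1697: 365 days.
Oct 28, 1697 → Oct 28, 1698: 365 days.
Oct 28, 1698 → Oct 28, 1699: 365 days.
Oct 28, 1699 → Oct 28, 1700: 365 days.
Oct 28, 1700 → Oct 28, 1701: 365 days.
Oct 28, 1701 → Oct 28, 1702: 365 days.
Oct 28, 1702 → Oct 28, 1703: 365 days.
Oct 28, 1703 → Oct 28, 1704: 366 days (Feb 29, 1704 is in that span).
Oct 28, 1704 → Oct 28, 1705: 365 days.
Oct 28, 1705 → Oct 28, 1706: 365 days.
Oct 28, 1706 → Oct 28, 1707: 365 days.
Oct 28, 1707 → Oct 28, 1708: 366 days (Feb 29, 1708 is in that span).
Oct 28, 1708 → Oct 28, 1709: 365 days.
Oct 28, 1709 → Oct 28, 1710: 365 days.
Oct 28, 1710 → Oct 28, 1711: 365 days.
Oct 28, 1711 → Oct 28, 1712: 366 days (Feb 29, 1712 is in that span).
Oct 28, 1712 → Oct 28, 1713: 365 days.
Oct 28, 1713 → Nov 28, 1713: 31 days (October has 31).
Nov 28, 1713 → Dec 28, 1713: 30 days (November has 30).
Dec 28, 1713 → Jan 28, 1714: 31 days (December has 31).
Jan 28, 1714 → Jan 29, 1714: 1 days.
Total: 7762 days.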